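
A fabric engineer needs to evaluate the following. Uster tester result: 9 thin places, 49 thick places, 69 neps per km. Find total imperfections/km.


Formula: Total = thin places + thick places + neps
Total = 9 + 49 + 69
Total = 127 imperfections/km

127 imperfections/km


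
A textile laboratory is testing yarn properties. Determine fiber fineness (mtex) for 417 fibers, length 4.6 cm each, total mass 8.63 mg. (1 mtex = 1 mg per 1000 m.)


Formula: fineness (mtex) = mass (mg) / total length (km) = (mass_mg / total_length_m) * 1000
Step 1: Convert fiber length: 4.6 cm = 0.046 m
Step 2: Total fiber length = 417 * 0.046 = 19.182 m
Step 3: Linear density = 8.63 mg / 19.182 m = 0.4499 mg/m
Step 4: fineness = 0.4499 * 1000 = 449.9 mtex

449.9 mtex


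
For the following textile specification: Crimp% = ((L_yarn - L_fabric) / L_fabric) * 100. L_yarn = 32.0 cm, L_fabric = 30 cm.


Formula: Crimp% = ((L_yarn - L_fabric) / L_fabric) * 100
Step 1: Extension = 32.0 - 30 = 2.0 cm
Step 2: Crimp% = (2.0 / 30) * 100
Step 3: Crimp% = 0.066667 * 100 = 6.6667% ≈ 6.7%

6.7%


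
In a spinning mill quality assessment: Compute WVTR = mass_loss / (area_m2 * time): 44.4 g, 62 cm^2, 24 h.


Formula: WVTR = mass_loss / (area * time)
Step 1: Convert area: 62 cm^2 = 0.0062 m^2
Step 2: WVTR = 44.4 g / (0.0062 m^2 * 24 h)
Step 3: WVTR = 44.4 / 0.1488 = 298.4 g/m^2/h

298.4 g/m^2/h


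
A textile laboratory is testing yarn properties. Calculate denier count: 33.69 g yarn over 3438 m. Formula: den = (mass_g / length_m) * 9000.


Formula: den = (mass_g / length_m) * 9000
Substituting: den = (33.69 / 3438) * 9000
Intermediate: 33.69 / 3438 = 0.0097993 g/m
den = 0.0097993 * 9000 = 88.2 denier

88.2 denier


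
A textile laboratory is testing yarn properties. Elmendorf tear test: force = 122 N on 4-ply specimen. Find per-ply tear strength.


Formula: Per-ply strength = Total force / Number of plies
Per-ply = 122 N / 4
Per-ply = 30.5 N

30.5 N


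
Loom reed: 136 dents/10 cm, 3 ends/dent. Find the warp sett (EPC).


Formula: EPC = (dents per 10 cm * ends per dent) / 10
Step 1: Total ends per 10 cm = 136 * 3 = 408
Step 2: EPC = 408 / 10 = 40.8 ends/cm

40.8 ends/cm


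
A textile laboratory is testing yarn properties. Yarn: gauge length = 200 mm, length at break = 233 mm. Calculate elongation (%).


Formula: Elongation (%) = ((L_break - L0) / L0) * 100
Step 1: Extension = 233 - 200 = 33 mm
Step 2: Elongation = (33 / 200) * 100
Step 3: Elongation = 0.165 * 100 = 16.5%

16.5%


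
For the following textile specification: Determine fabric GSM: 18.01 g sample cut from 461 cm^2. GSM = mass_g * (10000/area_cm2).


Formula: GSM = mass_g / area_m2
Step 1: Convert area: 461 cm^2 = 461 / 10000 = 0.0461 m^2
Step 2: GSM = 18.01 g / 0.0461 m^2 = 390.7 g/m^2

390.7 g/m^2


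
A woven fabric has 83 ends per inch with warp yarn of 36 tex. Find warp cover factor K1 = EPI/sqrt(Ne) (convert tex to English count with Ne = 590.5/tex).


Formula: K1 = EPI / sqrt(Ne), with Ne = 590.5 / tex_warp
Step 1: Ne = 590.5 / 36 = 16.403
Step 2: sqrt(Ne) = sqrt(16.403) = 4.0501
Step 3: K1 = 83 / 4.0501 = 20.5

20.5


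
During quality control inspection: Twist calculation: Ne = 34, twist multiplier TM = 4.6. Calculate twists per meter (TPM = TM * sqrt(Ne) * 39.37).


Formula: TPM = TM * sqrt(Ne) * 39.37
Step 1: sqrt(Ne) = sqrt(34) = 5.831
Step 2: TM * sqrt(Ne) = 4.6 * 5.831 = 26.8226
Step 3: TPM = 26.8226 * 39.37 = 1056 twists/m

1056 twists/m


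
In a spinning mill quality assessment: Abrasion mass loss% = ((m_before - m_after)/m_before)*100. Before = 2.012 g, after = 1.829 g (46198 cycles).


Formula: Mass loss% = ((m_before - m_after) / m_before) * 100
Step 1: Mass loss = 2.012 - 1.829 = 0.183 g
Step 2: Ratio = 0.183 / 2.012 = 0.0909543
Step 3: Mass loss% = 0.0909543 * 100 = 9.09543% ≈ 9.10%

9.10%


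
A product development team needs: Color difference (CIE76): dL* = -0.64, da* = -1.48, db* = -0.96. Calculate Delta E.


Formula: Delta E = sqrt(dL*^2 + da*^2 + db*^2)
Step 1: dL*^2 = (-0.64)^2 = 0.4096
Step 2: da*^2 = (-1.48)^2 = 2.1904
Step 3: db*^2 = (-0.96)^2 = 0.9216
Step 4: Sum = 0.4096 + 2.1904 + 0.9216 = 3.5216
Step 5: Delta E = sqrt(3.5216) = 1.88

1.88 Delta E


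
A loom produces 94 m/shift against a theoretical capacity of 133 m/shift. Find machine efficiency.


Formula: Efficiency% = (Actual output / Theoretical output) * 100
Efficiency% = (94 / 133) * 100
Efficiency% = 0.706767 * 100 = 70.6767% ≈ 70.7%

70.7%


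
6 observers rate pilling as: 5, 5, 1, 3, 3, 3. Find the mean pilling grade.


Formula: Mean = sum / count
Sum = 5 + 5 + 1 + 3 + 3 + 3 = 20
Mean = 20 / 6 = 3.3

3.3


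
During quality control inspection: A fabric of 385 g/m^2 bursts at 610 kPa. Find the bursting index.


Formula: Bursting Index = Bursting Strength / Fabric GSM
BI = 610 kPa / 385 g/m^2
BI = 1.584 kPa/(g/m^2)

1.584 kPa/(g/m^2)


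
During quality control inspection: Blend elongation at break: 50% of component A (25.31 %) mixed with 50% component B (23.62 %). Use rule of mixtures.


Formula: Blend property = (fraction_A * property_A) + (fraction_B * property_B)
Step 1: Contribution A = 50/100 * 25.31 % = 12.655 %
Step 2: Contribution B = 50/100 * 23.62 % = 11.81 %
Step 3: Blend elongation at break = 12.655 + 11.81 = 24.465 %

24.465 %


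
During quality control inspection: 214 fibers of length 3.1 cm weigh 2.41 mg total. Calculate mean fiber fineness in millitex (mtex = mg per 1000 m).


Formula: fineness (mtex) = mass (mg) / total length (km) = (mass_mg / total_length_m) * 1000
Step 1: Convert fiber length: 3.1 cm = 0.031 m
Step 2: Total fiber length = 214 * 0.031 = 6.634 m
Step 3: Linear density = 2.41 mg / 6.634 m = 0.3633 mg/m
Step 4: fineness = 0.3633 * 1000 = 363.3 mtex

363.3 mtex


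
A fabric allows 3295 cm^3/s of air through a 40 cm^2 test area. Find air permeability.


Formula: Air Permeability = Airflow / Test Area
AP = 3295 cm^3/s / 40 cm^2
AP = 82.4 cm^3/s/cm^2

82.4 cm^3/s/cm^2


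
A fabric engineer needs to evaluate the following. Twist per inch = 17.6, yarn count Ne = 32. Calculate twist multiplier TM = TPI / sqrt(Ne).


Formula: TM = TPI / sqrt(Ne)
Step 1: sqrt(Ne) = sqrt(32) = 5.6569
Step 2: TM = 17.6 / 5.6569 = 3.11

3.11 TM


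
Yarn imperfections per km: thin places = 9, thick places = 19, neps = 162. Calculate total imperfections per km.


Formula: Total = thin places + thick places + neps
Total = 9 + 19 + 162
Total = 190 imperfections/km

190 imperfections/km


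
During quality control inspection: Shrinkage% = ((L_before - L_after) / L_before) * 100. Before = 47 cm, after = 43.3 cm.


Formula: Shrinkage% = ((L_before - L_after) / L_before) * 100
Step 1: Shrinkage = 47 - 43.3 = 3.7 cm
Step 2: Shrinkage% = (3.7 / 47) * 100
Step 3: Shrinkage% = 0.078723 * 100 = 7.8723% ≈ 7.9%

7.9%


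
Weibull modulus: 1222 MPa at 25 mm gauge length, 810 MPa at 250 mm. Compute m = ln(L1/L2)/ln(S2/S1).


Formula: m = ln(L1/L2) / ln(S2/S1)
Step 1: ln(L1/L2) = ln(25/250) = -2.30259
Step 2: S2/S1 = 810/1222 = 0.66285
Step 3: ln(S2/S1) = ln(0.66285) = -0.41121
Step 4: m = -2.30259 / -0.41121 = 5.60

5.60 (Weibull m)


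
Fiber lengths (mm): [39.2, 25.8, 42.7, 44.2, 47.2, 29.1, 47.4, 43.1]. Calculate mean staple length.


Formula: Mean = sum of lengths / count
Sum = 39.2 + 25.8 + 42.7 + 44.2 + 47.2 + 29.1 + 47.4 + 43.1
Sum = 318.7 mm
Mean = 318.7 / 8 = 39.84 mm

39.84 mm


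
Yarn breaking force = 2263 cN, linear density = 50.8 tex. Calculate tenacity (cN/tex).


Formula: Tenacity = Breaking force / Linear density
Tenacity = 2263 cN / 50.8 tex
Tenacity = 44.55 cN/tex

44.55 cN/tex


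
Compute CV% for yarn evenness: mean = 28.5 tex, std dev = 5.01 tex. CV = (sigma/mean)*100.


Formula: CV% = (standard deviation / mean) * 100
Step 1: Ratio = 5.01 / 28.5 = 0.175789
Step 2: CV% = 0.175789 * 100 = 17.5789% ≈ 17.6%

17.6%


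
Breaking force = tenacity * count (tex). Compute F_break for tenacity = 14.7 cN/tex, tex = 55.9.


Formula: Breaking force = Tenacity * Linear density
F = 14.7 cN/tex * 55.9 tex
F = 821.73 cN

821.73 cN


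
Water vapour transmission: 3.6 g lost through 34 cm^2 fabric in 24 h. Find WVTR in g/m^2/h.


Formula: WVTR = mass_loss / (area * time)
Step 1: Convert area: 34 cm^2 = 0.0034 m^2
Step 2: WVTR = 3.6 g / (0.0034 m^2 * 24 h)
Step 3: WVTR = 3.6 / 0.0816 = 44.1 g/m^2/h

44.1 g/m^2/h


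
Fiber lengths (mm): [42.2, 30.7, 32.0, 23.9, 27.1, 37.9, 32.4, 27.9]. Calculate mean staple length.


Formula: Mean = sum of lengths / count
Sum = 42.2 + 30.7 + 32.0 + 23.9 + 27.1 + 37.9 + 32.4 + 27.9
Sum = 254.1 mm
Mean = 254.1 / 8 = 31.76 mm

31.76 mm


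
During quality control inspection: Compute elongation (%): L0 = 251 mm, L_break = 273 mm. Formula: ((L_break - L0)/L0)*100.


Formula: Elongation (%) = ((L_break - L0) / L0) * 100
Step 1: Extension = 273 - 251 = 22 mm
Step 2: Elongation = (22 / 251) * 100
Step 3: Elongation = 0.087649 * 100 = 8.7649% ≈ 8.8%

8.8%


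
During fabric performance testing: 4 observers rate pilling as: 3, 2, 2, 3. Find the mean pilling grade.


Formula: Mean = sum / count
Sum = 3 + 2 + 2 + 3 = 10
Mean = 10 / 4 = 2.5

2.5


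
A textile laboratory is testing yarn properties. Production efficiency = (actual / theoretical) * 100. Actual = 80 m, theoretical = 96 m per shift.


Formula: Efficiency% = (Actual output / Theoretical output) * 100
Efficiency% = (80 / 96) * 100
Efficiency% = 0.833333 * 100 = 83.3333% ≈ 83.3%

83.3%


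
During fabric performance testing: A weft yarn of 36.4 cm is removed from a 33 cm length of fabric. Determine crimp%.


Formula: Crimp% = ((L_yarn - L_fabric) / L_fabric) * 100
Step 1: Extension = 36.4 - 33 = 3.4 cm
Step 2: Crimp% = (3.4 / 33) * 100
Step 3: Crimp% = 0.10303 * 100 = 10.303% ≈ 10.3%

10.3%


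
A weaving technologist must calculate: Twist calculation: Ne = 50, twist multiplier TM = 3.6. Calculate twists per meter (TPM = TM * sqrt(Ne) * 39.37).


Formula: TPM = TM * sqrt(Ne) * 39.37
Step 1: sqrt(Ne) = sqrt(50) = 7.0711
Step 2: TM * sqrt(Ne) = 3.6 * 7.0711 = 25.456
Step 3: TPM = 25.456 * 39.37 = 1002 twists/m

1002 twists/m


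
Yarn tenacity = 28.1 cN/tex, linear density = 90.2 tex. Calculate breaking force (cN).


Formula: Breaking force = Tenacity * Linear density
F = 28.1 cN/tex * 90.2 tex
F = 2534.62 cN

2534.62 cN


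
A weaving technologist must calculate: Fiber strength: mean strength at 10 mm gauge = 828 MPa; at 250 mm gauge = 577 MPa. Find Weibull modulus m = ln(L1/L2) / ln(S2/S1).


Formula: m = ln(L1/L2) / ln(S2/S1)
Step 1: ln(L1/L2) = ln(10/250) = -3.21888
Step 2: S2/S1 = 577/828 = 0.69686
Step 3: ln(S2/S1) = ln(0.69686) = -0.36117
Step 4: m = -3.21888 / -0.36117 = 8.91

8.91 (Weibull m)


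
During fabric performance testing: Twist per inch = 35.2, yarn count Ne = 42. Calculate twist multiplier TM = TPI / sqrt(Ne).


Formula: TM = TPI / sqrt(Ne)
Step 1: sqrt(Ne) = sqrt(42) = 6.4807
Step 2: TM = 35.2 / 6.4807 = 5.43

5.43 TM


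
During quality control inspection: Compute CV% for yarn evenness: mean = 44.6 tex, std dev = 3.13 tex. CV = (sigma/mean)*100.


Formula: CV% = (standard deviation / mean) * 100
Step 1: Ratio = 3.13 / 44.6 = 0.070179
Step 2: CV% = 0.070179 * 100 = 7.0179% ≈ 7.0%

7.0%


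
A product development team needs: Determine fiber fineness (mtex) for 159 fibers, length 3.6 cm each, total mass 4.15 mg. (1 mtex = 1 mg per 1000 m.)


Formula: fineness (mtex) = mass (mg) / total length (km) = (mass_mg / total_length_m) * 1000
Step 1: Convert fiber length: 3.6 cm = 0.036 m
Step 2: Total fiber length = 159 * 0.036 = 5.724 m
Step 3: Linear density = 4.15 mg / 5.724 m = 0.7250 mg/m
Step 4: fineness = 0.7250 * 1000 = 725.0 mtex

725.0 mtex


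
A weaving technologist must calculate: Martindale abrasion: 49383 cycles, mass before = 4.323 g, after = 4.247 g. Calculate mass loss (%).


Formula: Mass loss% = ((m_before - m_after) / m_before) * 100
Step 1: Mass loss = 4.323 - 4.247 = 0.076 g
Step 2: Ratio = 0.076 / 4.323 = 0.0175804
Step 3: Mass loss% = 0.0175804 * 100 = 1.75804% ≈ 1.76%

1.76%


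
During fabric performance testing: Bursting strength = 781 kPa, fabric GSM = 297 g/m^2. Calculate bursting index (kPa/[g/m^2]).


Formula: Bursting Index = Bursting Strength / Fabric GSM
BI = 781 kPa / 297 g/m^2
BI = 2.630 kPa/(g/m^2)

2.630 kPa/(g/m^2)


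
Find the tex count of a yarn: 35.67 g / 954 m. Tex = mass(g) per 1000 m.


Formula: Tex = (mass_g / length_m) * 1000
Substituting: Tex = (35.67 / 954) * 1000
Intermediate: 35.67 / 954 = 0.03738994 g/m
Tex = 0.03738994 * 1000 = 37.39 tex

37.39 tex


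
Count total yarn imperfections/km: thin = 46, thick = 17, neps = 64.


Formula: Total = thin places + thick places + neps
Total = 46 + 17 + 64
Total = 127 imperfections/km

127 imperfections/km


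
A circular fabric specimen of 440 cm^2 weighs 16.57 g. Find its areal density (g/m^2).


Formula: GSM = mass_g / area_m2
Step 1: Convert area: 440 cm^2 = 440 / 10000 = 0.044 m^2
Step 2: GSM = 16.57 g / 0.044 m^2 = 376.6 g/m^2

376.6 g/m^2


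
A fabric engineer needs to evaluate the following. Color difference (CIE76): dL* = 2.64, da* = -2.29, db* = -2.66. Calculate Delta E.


Formula: Delta E = sqrt(dL*^2 + da*^2 + db*^2)
Step 1: dL*^2 = 2.64^2 = 6.9696
Step 2: da*^2 = (-2.29)^2 = 5.2441
Step 3: db*^2 = (-2.66)^2 = 7.0756
Step 4: Sum = 6.9696 + 5.2441 + 7.0756 = 19.2893
Step 5: Delta E = sqrt(19.2893) = 4.39

4.39 Delta E


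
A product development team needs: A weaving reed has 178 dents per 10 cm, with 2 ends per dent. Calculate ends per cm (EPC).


Formula: EPC = (dents per 10 cm * ends per dent) / 10
Step 1: Total ends per 10 cm = 178 * 2 = 356
Step 2: EPC = 356 / 10 = 35.6 ends/cm

35.6 ends/cm


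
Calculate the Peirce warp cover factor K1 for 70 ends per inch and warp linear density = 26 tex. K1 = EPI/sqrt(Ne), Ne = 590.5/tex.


Formula: K1 = EPI / sqrt(Ne), with Ne = 590.5 / tex_warp
Step 1: Ne = 590.5 / 26 = 22.712
Step 2: sqrt(Ne) = sqrt(22.712) = 4.7657
Step 3: K1 = 70 / 4.7657 = 14.7

14.7


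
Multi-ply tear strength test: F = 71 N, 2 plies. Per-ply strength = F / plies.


Formula: Per-ply strength = Total force / Number of plies
Per-ply = 71 N / 2
Per-ply = 35.5 N

35.5 N


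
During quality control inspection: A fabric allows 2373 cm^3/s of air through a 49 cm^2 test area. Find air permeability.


Formula: Air Permeability = Airflow / Test Area
AP = 2373 cm^3/s / 49 cm^2
AP = 48.4 cm^3/s/cm^2

48.4 cm^3/s/cm^2


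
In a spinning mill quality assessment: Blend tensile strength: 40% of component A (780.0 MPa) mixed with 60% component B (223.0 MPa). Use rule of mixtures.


Formula: Blend property = (fraction_A * property_A) + (fraction_B * property_B)
Step 1: Contribution A = 40/100 * 780.0 MPa = 312.0 MPa
Step 2: Contribution B = 60/100 * 223.0 MPa = 133.8 MPa
Step 3: Blend tensile strength = 312.0 + 133.8 = 445.8 MPa

445.8 MPa


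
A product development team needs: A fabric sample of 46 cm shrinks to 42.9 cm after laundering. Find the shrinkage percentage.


Formula: Shrinkage% = ((L_before - L_after) / L_before) * 100
Step 1: Shrinkage = 46 - 42.9 = 3.1 cm
Step 2: Shrinkage% = (3.1 / 46) * 100
Step 3: Shrinkage% = 0.067391 * 100 = 6.7391% ≈ 6.7%

6.7%


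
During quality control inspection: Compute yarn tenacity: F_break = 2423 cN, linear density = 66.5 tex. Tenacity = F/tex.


Formula: Tenacity = Breaking force / Linear density
Tenacity = 2423 cN / 66.5 tex
Tenacity = 36.44 cN/tex

36.44 cN/tex


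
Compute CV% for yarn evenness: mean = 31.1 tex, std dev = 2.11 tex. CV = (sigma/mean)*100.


Formula: CV% = (standard deviation / mean) * 100
Step 1: Ratio = 2.11 / 31.1 = 0.067846
Step 2: CV% = 0.067846 * 100 = 6.7846% ≈ 6.8%

6.8%


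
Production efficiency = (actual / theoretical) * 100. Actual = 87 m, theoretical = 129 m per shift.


Formula: Efficiency% = (Actual output / Theoretical output) * 100
Efficiency% = (87 / 129) * 100
Efficiency% = 0.674419 * 100 = 67.4419% ≈ 67.4%

67.4%


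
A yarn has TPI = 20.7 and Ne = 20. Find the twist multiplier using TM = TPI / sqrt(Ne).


Formula: TM = TPI / sqrt(Ne)
Step 1: sqrt(Ne) = sqrt(20) = 4.4721
Step 2: TM = 20.7 / 4.4721 = 4.63

4.63 TM


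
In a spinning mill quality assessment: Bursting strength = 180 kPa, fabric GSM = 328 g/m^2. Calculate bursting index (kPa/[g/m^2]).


Formula: Bursting Index = Bursting Strength / Fabric GSM
BI = 180 kPa / 328 g/m^2
BI = 0.549 kPa/(g/m^2)

0.549 kPa/(g/m^2)


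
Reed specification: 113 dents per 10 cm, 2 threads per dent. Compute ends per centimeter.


Formula: EPC = (dents per 10 cm * ends per dent) / 10
Step 1: Total ends per 10 cm = 113 * 2 = 226
Step 2: EPC = 226 / 10 = 22.6 ends/cm

22.6 ends/cm


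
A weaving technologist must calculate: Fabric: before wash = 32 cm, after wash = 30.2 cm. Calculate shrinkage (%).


Formula: Shrinkage% = ((L_before - L_after) / L_before) * 100
Step 1: Shrinkage = 32 - 30.2 = 1.8 cm
Step 2: Shrinkage% = (1.8 / 32) * 100
Step 3: Shrinkage% = 0.05625 * 100 = 5.625% ≈ 5.6%

5.6%


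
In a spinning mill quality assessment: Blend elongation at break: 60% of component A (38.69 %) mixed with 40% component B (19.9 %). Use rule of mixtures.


Formula: Blend property = (fraction_A * property_A) + (fraction_B * property_B)
Step 1: Contribution A = 60/100 * 38.69 % = 23.214 %
Step 2: Contribution B = 40/100 * 19.9 % = 7.96 %
Step 3: Blend elongation at break = 23.214 + 7.96 = 31.174 %

31.174 %


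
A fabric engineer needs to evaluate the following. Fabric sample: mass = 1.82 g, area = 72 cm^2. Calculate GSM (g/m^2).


Formula: GSM = mass_g / area_m2
Step 1: Convert area: 72 cm^2 = 72 / 10000 = 0.0072 m^2
Step 2: GSM = 1.82 g / 0.0072 m^2 = 252.8 g/m^2

252.8 g/m^2


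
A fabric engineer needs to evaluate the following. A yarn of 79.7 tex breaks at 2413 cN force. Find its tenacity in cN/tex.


Formula: Tenacity = Breaking force / Linear density
Tenacity = 2413 cN / 79.7 tex
Tenacity = 30.28 cN/tex

30.28 cN/tex


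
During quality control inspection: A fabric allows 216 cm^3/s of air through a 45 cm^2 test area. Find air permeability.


Formula: Air Permeability = Airflow / Test Area
AP = 216 cm^3/s / 45 cm^2
AP = 4.8 cm^3/s/cm^2

4.8 cm^3/s/cm^2


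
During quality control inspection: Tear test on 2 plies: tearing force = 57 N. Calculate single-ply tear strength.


Formula: Per-ply strength = Total force / Number of plies
Per-ply = 57 N / 2
Per-ply = 28.5 N

28.5 N


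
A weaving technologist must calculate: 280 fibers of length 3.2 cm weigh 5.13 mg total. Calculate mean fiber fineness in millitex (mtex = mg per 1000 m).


Formula: fineness (mtex) = mass (mg) / total length (km) = (mass_mg / total_length_m) * 1000
Step 1: Convert fiber length: 3.2 cm = 0.032 m
Step 2: Total fiber length = 280 * 0.032 = 8.96 m
Step 3: Linear density = 5.13 mg / 8.96 m = 0.5725 mg/m
Step 4: fineness = 0.5725 * 1000 = 572.5 mtex

572.5 mtex


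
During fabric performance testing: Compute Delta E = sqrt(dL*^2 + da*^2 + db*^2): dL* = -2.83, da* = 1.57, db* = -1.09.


Formula: Delta E = sqrt(dL*^2 + da*^2 + db*^2)
Step 1: dL*^2 = (-2.83)^2 = 8.0089
Step 2: da*^2 = 1.57^2 = 2.4649
Step 3: db*^2 = (-1.09)^2 = 1.1881
Step 4: Sum = 8.0089 + 2.4649 + 1.1881 = 11.6619
Step 5: Delta E = sqrt(11.6619) = 3.41

3.41 Delta E


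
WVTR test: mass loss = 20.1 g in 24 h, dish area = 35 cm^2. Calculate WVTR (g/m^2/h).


Formula: WVTR = mass_loss / (area * time)
Step 1: Convert area: 35 cm^2 = 0.0035 m^2
Step 2: WVTR = 20.1 g / (0.0035 m^2 * 24 h)
Step 3: WVTR = 20.1 / 0.084 = 239.3 g/m^2/h

239.3 g/m^2/h


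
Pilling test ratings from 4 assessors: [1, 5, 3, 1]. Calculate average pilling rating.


Formula: Mean = sum / count
Sum = 1 + 5 + 3 + 1 = 10
Mean = 10 / 4 = 2.5

2.5


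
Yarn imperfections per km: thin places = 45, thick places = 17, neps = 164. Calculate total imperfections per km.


Formula: Total = thin places + thick places + neps
Total = 45 + 17 + 164
Total = 226 imperfections/km

226 imperfections/km


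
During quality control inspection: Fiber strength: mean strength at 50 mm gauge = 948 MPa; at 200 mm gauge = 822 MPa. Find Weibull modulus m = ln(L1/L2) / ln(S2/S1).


Formula: m = ln(L1/L2) / ln(S2/S1)
Step 1: ln(L1/L2) = ln(50/200) = -1.38629
Step 2: S2/S1 = 822/948 = 0.86709
Step 3: ln(S2/S1) = ln(0.86709) = -0.14261
Step 4: m = -1.38629 / -0.14261 = 9.72

9.72 (Weibull m)


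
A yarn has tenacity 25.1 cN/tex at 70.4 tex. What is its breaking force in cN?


Formula: Breaking force = Tenacity * Linear density
F = 25.1 cN/tex * 70.4 tex
F = 1767.04 cN

1767.04 cN


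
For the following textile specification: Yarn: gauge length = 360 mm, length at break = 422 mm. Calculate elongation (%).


Formula: Elongation (%) = ((L_break - L0) / L0) * 100
Step 1: Extension = 422 - 360 = 62 mm
Step 2: Elongation = (62 / 360) * 100
Step 3: Elongation = 0.172222 * 100 = 17.2222% ≈ 17.2%

17.2%


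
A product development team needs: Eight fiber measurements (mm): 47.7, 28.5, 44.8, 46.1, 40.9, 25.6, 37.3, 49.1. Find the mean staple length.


Formula: Mean = sum of lengths / count
Sum = 47.7 + 28.5 + 44.8 + 46.1 + 40.9 + 25.6 + 37.3 + 49.1
Sum = 320.0 mm
Mean = 320.0 / 8 = 40.00 mm

40.00 mm


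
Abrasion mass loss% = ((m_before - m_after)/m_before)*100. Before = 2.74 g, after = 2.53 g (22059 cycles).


Formula: Mass loss% = ((m_before - m_after) / m_before) * 100
Step 1: Mass loss = 2.74 - 2.53 = 0.21 g
Step 2: Ratio = 0.21 / 2.74 = 0.0766423
Step 3: Mass loss% = 0.0766423 * 100 = 7.66423% ≈ 7.66%

7.66%


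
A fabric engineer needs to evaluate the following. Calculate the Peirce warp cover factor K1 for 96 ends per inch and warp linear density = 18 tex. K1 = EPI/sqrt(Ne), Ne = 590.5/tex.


Formula: K1 = EPI / sqrt(Ne), with Ne = 590.5 / tex_warp
Step 1: Ne = 590.5 / 18 = 32.806
Step 2: sqrt(Ne) = sqrt(32.806) = 5.7277
Step 3: K1 = 96 / 5.7277 = 16.8

16.8


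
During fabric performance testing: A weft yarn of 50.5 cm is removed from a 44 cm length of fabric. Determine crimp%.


Formula: Crimp% = ((L_yarn - L_fabric) / L_fabric) * 100
Step 1: Extension = 50.5 - 44 = 6.5 cm
Step 2: Crimp% = (6.5 / 44) * 100
Step 3: Crimp% = 0.147727 * 100 = 14.7727% ≈ 14.8%

14.8%


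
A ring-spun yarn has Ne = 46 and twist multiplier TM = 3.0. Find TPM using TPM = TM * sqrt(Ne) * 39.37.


Formula: TPM = TM * sqrt(Ne) * 39.37
Step 1: sqrt(Ne) = sqrt(46) = 6.7823
Step 2: TM * sqrt(Ne) = 3.0 * 6.7823 = 20.3469
Step 3: TPM = 20.3469 * 39.37 = 801 twists/m

801 twists/m


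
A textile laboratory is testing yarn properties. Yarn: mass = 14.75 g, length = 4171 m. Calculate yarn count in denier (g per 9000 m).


Formula: den = (mass_g / length_m) * 9000
Substituting: den = (14.75 / 4171) * 9000
Intermediate: 14.75 / 4171 = 0.00353632 g/m
den = 0.00353632 * 9000 = 31.8 denier

31.8 denier


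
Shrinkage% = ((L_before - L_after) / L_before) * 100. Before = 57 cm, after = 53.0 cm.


Formula: Shrinkage% = ((L_before - L_after) / L_before) * 100
Step 1: Shrinkage = 57 - 53.0 = 4.0 cm
Step 2: Shrinkage% = (4.0 / 57) * 100
Step 3: Shrinkage% = 0.070175 * 100 = 7.0175% ≈ 7.0%

7.0%


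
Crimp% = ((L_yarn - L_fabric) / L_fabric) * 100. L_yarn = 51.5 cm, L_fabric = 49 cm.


Formula: Crimp% = ((L_yarn - L_fabric) / L_fabric) * 100
Step 1: Extension = 51.5 - 49 = 2.5 cm
Step 2: Crimp% = (2.5 / 49) * 100
Step 3: Crimp% = 0.05102 * 100 = 5.102% ≈ 5.1%

5.1%


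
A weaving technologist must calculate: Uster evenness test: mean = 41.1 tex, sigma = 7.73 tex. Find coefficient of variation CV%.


Formula: CV% = (standard deviation / mean) * 100
Step 1: Ratio = 7.73 / 41.1 = 0.188078
Step 2: CV% = 0.188078 * 100 = 18.8078% ≈ 18.8%

18.8%


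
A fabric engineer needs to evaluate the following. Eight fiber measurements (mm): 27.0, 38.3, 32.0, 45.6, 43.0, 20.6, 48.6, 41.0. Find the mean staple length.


Formula: Mean = sum of lengths / count
Sum = 27.0 + 38.3 + 32.0 + 45.6 + 43.0 + 20.6 + 48.6 + 41.0
Sum = 296.1 mm
Mean = 296.1 / 8 = 37.01 mm

37.01 mm


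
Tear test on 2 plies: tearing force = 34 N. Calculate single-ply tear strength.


Formula: Per-ply strength = Total force / Number of plies
Per-ply = 34 N / 2
Per-ply = 17 N

17 N


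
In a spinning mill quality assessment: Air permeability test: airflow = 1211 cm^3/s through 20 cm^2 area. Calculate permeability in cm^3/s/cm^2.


Formula: Air Permeability = Airflow / Test Area
AP = 1211 cm^3/s / 20 cm^2
AP = 60.6 cm^3/s/cm^2

60.6 cm^3/s/cm^2


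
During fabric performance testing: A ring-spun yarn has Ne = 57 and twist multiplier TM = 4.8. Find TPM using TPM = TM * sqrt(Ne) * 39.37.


Formula: TPM = TM * sqrt(Ne) * 39.37
Step 1: sqrt(Ne) = sqrt(57) = 7.5498
Step 2: TM * sqrt(Ne) = 4.8 * 7.5498 = 36.239
Step 3: TPM = 36.239 * 39.37 = 1427 twists/m

1427 twists/m


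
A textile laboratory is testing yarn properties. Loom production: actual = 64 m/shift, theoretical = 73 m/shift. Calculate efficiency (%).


Formula: Efficiency% = (Actual output / Theoretical output) * 100
Efficiency% = (64 / 73) * 100
Efficiency% = 0.876712 * 100 = 87.6712% ≈ 87.7%

87.7%


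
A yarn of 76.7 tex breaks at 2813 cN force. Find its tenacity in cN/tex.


Formula: Tenacity = Breaking force / Linear density
Tenacity = 2813 cN / 76.7 tex
Tenacity = 36.68 cN/tex

36.68 cN/tex


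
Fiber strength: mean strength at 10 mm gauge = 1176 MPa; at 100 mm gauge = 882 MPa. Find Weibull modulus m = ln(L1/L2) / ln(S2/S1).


Formula: m = ln(L1/L2) / ln(S2/S1)
Step 1: ln(L1/L2) = ln(10/100) = -2.30259
Step 2: S2/S1 = 882/1176 = 0.75
Step 3: ln(S2/S1) = ln(0.75) = -0.28768
Step 4: m = -2.30259 / -0.28768 = 8.00

8.00 (Weibull m)


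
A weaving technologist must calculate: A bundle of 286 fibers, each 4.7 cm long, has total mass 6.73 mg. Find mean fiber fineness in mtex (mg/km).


Formula: fineness (mtex) = mass (mg) / total length (km) = (mass_mg / total_length_m) * 1000
Step 1: Convert fiber length: 4.7 cm = 0.047 m
Step 2: Total fiber length = 286 * 0.047 = 13.442 m
Step 3: Linear density = 6.73 mg / 13.442 m = 0.5007 mg/m
Step 4: fineness = 0.5007 * 1000 = 500.7 mtex

500.7 mtex


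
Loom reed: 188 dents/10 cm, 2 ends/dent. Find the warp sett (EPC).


Formula: EPC = (dents per 10 cm * ends per dent) / 10
Step 1: Total ends per 10 cm = 188 * 2 = 376
Step 2: EPC = 376 / 10 = 37.6 ends/cm

37.6 ends/cm


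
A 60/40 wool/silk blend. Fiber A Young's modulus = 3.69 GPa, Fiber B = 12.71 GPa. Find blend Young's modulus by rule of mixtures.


Formula: Blend property = (fraction_A * property_A) + (fraction_B * property_B)
Step 1: Contribution A = 60/100 * 3.69 GPa = 2.214 GPa
Step 2: Contribution B = 40/100 * 12.71 GPa = 5.084 GPa
Step 3: Blend Young's modulus = 2.214 + 5.084 = 7.298 GPa

7.298 GPa


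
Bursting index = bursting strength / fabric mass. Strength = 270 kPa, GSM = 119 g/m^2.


Formula: Bursting Index = Bursting Strength / Fabric GSM
BI = 270 kPa / 119 g/m^2
BI = 2.269 kPa/(g/m^2)

2.269 kPa/(g/m^2)


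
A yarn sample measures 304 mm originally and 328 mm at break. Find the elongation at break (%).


Formula: Elongation (%) = ((L_break - L0) / L0) * 100
Step 1: Extension = 328 - 304 = 24 mm
Step 2: Elongation = (24 / 304) * 100
Step 3: Elongation = 0.078947 * 100 = 7.8947% ≈ 7.9%

7.9%


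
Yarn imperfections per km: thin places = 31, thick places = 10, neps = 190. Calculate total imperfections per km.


Formula: Total = thin places + thick places + neps
Total = 31 + 10 + 190
Total = 231 imperfections/km

231 imperfections/km


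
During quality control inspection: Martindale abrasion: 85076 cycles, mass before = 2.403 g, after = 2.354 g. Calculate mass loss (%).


Formula: Mass loss% = ((m_before - m_after) / m_before) * 100
Step 1: Mass loss = 2.403 - 2.354 = 0.049 g
Step 2: Ratio = 0.049 / 2.403 = 0.0203912
Step 3: Mass loss% = 0.0203912 * 100 = 2.03912% ≈ 2.04%

2.04%


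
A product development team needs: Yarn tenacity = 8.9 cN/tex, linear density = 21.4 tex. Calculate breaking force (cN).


Formula: Breaking force = Tenacity * Linear density
F = 8.9 cN/tex * 21.4 tex
F = 190.46 cN

190.46 cN


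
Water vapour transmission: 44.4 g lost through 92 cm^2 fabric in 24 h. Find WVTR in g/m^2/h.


Formula: WVTR = mass_loss / (area * time)
Step 1: Convert area: 92 cm^2 = 0.0092 m^2
Step 2: WVTR = 44.4 g / (0.0092 m^2 * 24 h)
Step 3: WVTR = 44.4 / 0.2208 = 201.1 g/m^2/h

201.1 g/m^2/h


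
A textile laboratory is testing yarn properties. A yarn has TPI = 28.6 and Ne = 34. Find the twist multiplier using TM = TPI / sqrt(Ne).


Formula: TM = TPI / sqrt(Ne)
Step 1: sqrt(Ne) = sqrt(34) = 5.831
Step 2: TM = 28.6 / 5.831 = 4.90

4.90 TM


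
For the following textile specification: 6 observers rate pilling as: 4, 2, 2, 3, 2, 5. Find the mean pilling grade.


Formula: Mean = sum / count
Sum = 4 + 2 + 2 + 3 + 2 + 5 = 18
Mean = 18 / 6 = 3.0

3.0


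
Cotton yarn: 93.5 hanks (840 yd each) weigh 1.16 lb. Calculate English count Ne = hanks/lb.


Formula: Ne = hanks / mass_lb
Substituting: Ne = 93.5 / 1.16
Ne = 80.6

80.6 Ne


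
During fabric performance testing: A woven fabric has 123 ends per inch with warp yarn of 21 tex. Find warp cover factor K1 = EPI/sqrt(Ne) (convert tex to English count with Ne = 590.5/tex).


Formula: K1 = EPI / sqrt(Ne), with Ne = 590.5 / tex_warp
Step 1: Ne = 590.5 / 21 = 28.119
Step 2: sqrt(Ne) = sqrt(28.119) = 5.3027
Step 3: K1 = 123 / 5.3027 = 23.2

23.2


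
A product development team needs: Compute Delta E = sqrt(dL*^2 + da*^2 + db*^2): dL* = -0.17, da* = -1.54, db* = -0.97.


Formula: Delta E = sqrt(dL*^2 + da*^2 + db*^2)
Step 1: dL*^2 = (-0.17)^2 = 0.0289
Step 2: da*^2 = (-1.54)^2 = 2.3716
Step 3: db*^2 = (-0.97)^2 = 0.9409
Step 4: Sum = 0.0289 + 2.3716 + 0.9409 = 3.3414
Step 5: Delta E = sqrt(3.3414) = 1.83

1.83 Delta E


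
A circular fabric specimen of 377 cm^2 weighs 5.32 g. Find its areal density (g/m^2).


Formula: GSM = mass_g / area_m2
Step 1: Convert area: 377 cm^2 = 377 / 10000 = 0.0377 m^2
Step 2: GSM = 5.32 g / 0.0377 m^2 = 141.1 g/m^2

141.1 g/m^2


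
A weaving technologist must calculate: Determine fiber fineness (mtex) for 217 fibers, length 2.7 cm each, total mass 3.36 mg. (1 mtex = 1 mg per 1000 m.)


Formula: fineness (mtex) = mass (mg) / total length (km) = (mass_mg / total_length_m) * 1000
Step 1: Convert fiber length: 2.7 cm = 0.027 m
Step 2: Total fiber length = 217 * 0.027 = 5.859 m
Step 3: Linear density = 3.36 mg / 5.859 m = 0.5735 mg/m
Step 4: fineness = 0.5735 * 1000 = 573.5 mtex

573.5 mtex


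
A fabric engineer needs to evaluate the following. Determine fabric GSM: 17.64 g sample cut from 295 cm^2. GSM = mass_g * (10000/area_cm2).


Formula: GSM = mass_g / area_m2
Step 1: Convert area: 295 cm^2 = 295 / 10000 = 0.0295 m^2
Step 2: GSM = 17.64 g / 0.0295 m^2 = 598.0 g/m^2

598.0 g/m^2


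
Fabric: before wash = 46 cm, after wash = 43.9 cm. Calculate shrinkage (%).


Formula: Shrinkage% = ((L_before - L_after) / L_before) * 100
Step 1: Shrinkage = 46 - 43.9 = 2.1 cm
Step 2: Shrinkage% = (2.1 / 46) * 100
Step 3: Shrinkage% = 0.045652 * 100 = 4.5652% ≈ 4.6%

4.6%


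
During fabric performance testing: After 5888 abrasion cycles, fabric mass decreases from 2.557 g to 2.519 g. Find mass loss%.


Formula: Mass loss% = ((m_before - m_after) / m_before) * 100
Step 1: Mass loss = 2.557 - 2.519 = 0.038 g
Step 2: Ratio = 0.038 / 2.557 = 0.0148612
Step 3: Mass loss% = 0.0148612 * 100 = 1.48612% ≈ 1.49%

1.49%


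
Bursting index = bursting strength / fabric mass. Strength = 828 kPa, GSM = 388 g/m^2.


Formula: Bursting Index = Bursting Strength / Fabric GSM
BI = 828 kPa / 388 g/m^2
BI = 2.134 kPa/(g/m^2)

2.134 kPa/(g/m^2)


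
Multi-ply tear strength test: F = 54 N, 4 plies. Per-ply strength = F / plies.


Formula: Per-ply strength = Total force / Number of plies
Per-ply = 54 N / 4
Per-ply = 13.5 N

13.5 N


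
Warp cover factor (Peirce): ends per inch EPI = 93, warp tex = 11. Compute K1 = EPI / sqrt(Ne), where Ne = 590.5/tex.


Formula: K1 = EPI / sqrt(Ne), with Ne = 590.5 / tex_warp
Step 1: Ne = 590.5 / 11 = 53.682
Step 2: sqrt(Ne) = sqrt(53.682) = 7.3268
Step 3: K1 = 93 / 7.3268 = 12.7

12.7


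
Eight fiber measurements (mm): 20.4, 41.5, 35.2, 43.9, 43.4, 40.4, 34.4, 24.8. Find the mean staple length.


Formula: Mean = sum of lengths / count
Sum = 20.4 + 41.5 + 35.2 + 43.9 + 43.4 + 40.4 + 34.4 + 24.8
Sum = 284.0 mm
Mean = 284.0 / 8 = 35.50 mm

35.50 mm


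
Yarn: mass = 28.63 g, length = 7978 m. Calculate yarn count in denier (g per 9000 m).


Formula: den = (mass_g / length_m) * 9000
Substituting: den = (28.63 / 7978) * 9000
Intermediate: 28.63 / 7978 = 0.00358862 g/m
den = 0.00358862 * 9000 = 32.3 denier

32.3 denier


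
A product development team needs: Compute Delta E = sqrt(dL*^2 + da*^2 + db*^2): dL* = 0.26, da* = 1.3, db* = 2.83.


Formula: Delta E = sqrt(dL*^2 + da*^2 + db*^2)
Step 1: dL*^2 = 0.26^2 = 0.0676
Step 2: da*^2 = 1.3^2 = 1.69
Step 3: db*^2 = 2.83^2 = 8.0089
Step 4: Sum = 0.0676 + 1.69 + 8.0089 = 9.7665
Step 5: Delta E = sqrt(9.7665) = 3.13

3.13 Delta E


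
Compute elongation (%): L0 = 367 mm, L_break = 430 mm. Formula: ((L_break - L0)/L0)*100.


Formula: Elongation (%) = ((L_break - L0) / L0) * 100
Step 1: Extension = 430 - 367 = 63 mm
Step 2: Elongation = (63 / 367) * 100
Step 3: Elongation = 0.171662 * 100 = 17.1662% ≈ 17.2%

17.2%


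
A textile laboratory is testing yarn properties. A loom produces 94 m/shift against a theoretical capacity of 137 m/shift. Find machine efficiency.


Formula: Efficiency% = (Actual output / Theoretical output) * 100
Efficiency% = (94 / 137) * 100
Efficiency% = 0.686131 * 100 = 68.6131% ≈ 68.6%

68.6%


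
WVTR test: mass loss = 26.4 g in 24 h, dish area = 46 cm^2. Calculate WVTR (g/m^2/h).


Formula: WVTR = mass_loss / (area * time)
Step 1: Convert area: 46 cm^2 = 0.0046 m^2
Step 2: WVTR = 26.4 g / (0.0046 m^2 * 24 h)
Step 3: WVTR = 26.4 / 0.1104 = 239.1 g/m^2/h

239.1 g/m^2/h


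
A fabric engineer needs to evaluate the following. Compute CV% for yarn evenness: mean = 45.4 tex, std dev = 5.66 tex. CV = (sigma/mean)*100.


Formula: CV% = (standard deviation / mean) * 100
Step 1: Ratio = 5.66 / 45.4 = 0.12467
Step 2: CV% = 0.12467 * 100 = 12.467% ≈ 12.5%

12.5%


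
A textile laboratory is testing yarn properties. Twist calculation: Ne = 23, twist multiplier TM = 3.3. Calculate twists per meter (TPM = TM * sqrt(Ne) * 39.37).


Formula: TPM = TM * sqrt(Ne) * 39.37
Step 1: sqrt(Ne) = sqrt(23) = 4.7958
Step 2: TM * sqrt(Ne) = 3.3 * 4.7958 = 15.8261
Step 3: TPM = 15.8261 * 39.37 = 623 twists/m

623 twists/m


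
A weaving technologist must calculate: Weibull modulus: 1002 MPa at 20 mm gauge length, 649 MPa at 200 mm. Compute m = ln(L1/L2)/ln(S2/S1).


Formula: m = ln(L1/L2) / ln(S2/S1)
Step 1: ln(L1/L2) = ln(20/200) = -2.30259
Step 2: S2/S1 = 649/1002 = 0.6477
Step 3: ln(S2/S1) = ln(0.6477) = -0.43433
Step 4: m = -2.30259 / -0.43433 = 5.30

5.30 (Weibull m)


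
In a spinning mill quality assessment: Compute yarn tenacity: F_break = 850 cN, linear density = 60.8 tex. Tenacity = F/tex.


Formula: Tenacity = Breaking force / Linear density
Tenacity = 850 cN / 60.8 tex
Tenacity = 13.98 cN/tex

13.98 cN/tex


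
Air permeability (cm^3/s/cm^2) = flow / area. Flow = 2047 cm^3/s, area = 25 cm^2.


Formula: Air Permeability = Airflow / Test Area
AP = 2047 cm^3/s / 25 cm^2
AP = 81.9 cm^3/s/cm^2

81.9 cm^3/s/cm^2


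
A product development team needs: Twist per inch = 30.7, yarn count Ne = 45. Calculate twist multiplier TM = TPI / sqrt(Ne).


Formula: TM = TPI / sqrt(Ne)
Step 1: sqrt(Ne) = sqrt(45) = 6.7082
Step 2: TM = 30.7 / 6.7082 = 4.58

4.58 TM


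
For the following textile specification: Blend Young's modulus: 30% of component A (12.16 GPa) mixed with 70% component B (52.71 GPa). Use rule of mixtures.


Formula: Blend property = (fraction_A * property_A) + (fraction_B * property_B)
Step 1: Contribution A = 30/100 * 12.16 GPa = 3.648 GPa
Step 2: Contribution B = 70/100 * 52.71 GPa = 36.897 GPa
Step 3: Blend Young's modulus = 3.648 + 36.897 = 40.545 GPa

40.545 GPa


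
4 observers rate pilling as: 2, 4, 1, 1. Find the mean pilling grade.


Formula: Mean = sum / count
Sum = 2 + 4 + 1 + 1 = 8
Mean = 8 / 4 = 2.0

2.0


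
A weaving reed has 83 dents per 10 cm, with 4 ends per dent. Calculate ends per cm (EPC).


Formula: EPC = (dents per 10 cm * ends per dent) / 10
Step 1: Total ends per 10 cm = 83 * 4 = 332
Step 2: EPC = 332 / 10 = 33.2 ends/cm

33.2 ends/cm


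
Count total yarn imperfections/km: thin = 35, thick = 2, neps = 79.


Formula: Total = thin places + thick places + neps
Total = 35 + 2 + 79
Total = 116 imperfections/km

116 imperfections/km


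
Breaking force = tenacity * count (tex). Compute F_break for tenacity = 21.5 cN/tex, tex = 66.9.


Formula: Breaking force = Tenacity * Linear density
F = 21.5 cN/tex * 66.9 tex
F = 1438.35 cN

1438.35 cN


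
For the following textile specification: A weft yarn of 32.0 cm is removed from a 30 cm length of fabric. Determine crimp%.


Formula: Crimp% = ((L_yarn - L_fabric) / L_fabric) * 100
Step 1: Extension = 32.0 - 30 = 2.0 cm
Step 2: Crimp% = (2.0 / 30) * 100
Step 3: Crimp% = 0.066667 * 100 = 6.6667% ≈ 6.7%

6.7%


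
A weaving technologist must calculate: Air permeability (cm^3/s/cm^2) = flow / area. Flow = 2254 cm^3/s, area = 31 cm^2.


Formula: Air Permeability = Airflow / Test Area
AP = 2254 cm^3/s / 31 cm^2
AP = 72.7 cm^3/s/cm^2

72.7 cm^3/s/cm^2


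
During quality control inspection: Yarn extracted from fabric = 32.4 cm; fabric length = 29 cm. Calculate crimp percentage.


Formula: Crimp% = ((L_yarn - L_fabric) / L_fabric) * 100
Step 1: Extension = 32.4 - 29 = 3.4 cm
Step 2: Crimp% = (3.4 / 29) * 100
Step 3: Crimp% = 0.117241 * 100 = 11.7241% ≈ 11.7%

11.7%


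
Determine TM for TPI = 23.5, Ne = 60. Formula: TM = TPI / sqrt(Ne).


Formula: TM = TPI / sqrt(Ne)
Step 1: sqrt(Ne) = sqrt(60) = 7.746
Step 2: TM = 23.5 / 7.746 = 3.03

3.03 TM


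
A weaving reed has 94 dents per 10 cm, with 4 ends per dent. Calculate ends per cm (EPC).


Formula: EPC = (dents per 10 cm * ends per dent) / 10
Step 1: Total ends per 10 cm = 94 * 4 = 376
Step 2: EPC = 376 / 10 = 37.6 ends/cm

37.6 ends/cm


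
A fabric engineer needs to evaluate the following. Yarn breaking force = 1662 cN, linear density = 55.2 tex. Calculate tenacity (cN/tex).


Formula: Tenacity = Breaking force / Linear density
Tenacity = 1662 cN / 55.2 tex
Tenacity = 30.11 cN/tex

30.11 cN/tex


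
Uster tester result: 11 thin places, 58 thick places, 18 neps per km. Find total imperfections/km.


Formula: Total = thin places + thick places + neps
Total = 11 + 58 + 18
Total = 87 imperfections/km

87 imperfections/km


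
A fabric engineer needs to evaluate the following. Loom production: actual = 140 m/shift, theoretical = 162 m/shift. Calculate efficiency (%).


Formula: Efficiency% = (Actual output / Theoretical output) * 100
Efficiency% = (140 / 162) * 100
Efficiency% = 0.864198 * 100 = 86.4198% ≈ 86.4%

86.4%


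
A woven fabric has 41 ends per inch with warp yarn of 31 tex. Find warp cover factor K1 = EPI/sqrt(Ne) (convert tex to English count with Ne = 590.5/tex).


Formula: K1 = EPI / sqrt(Ne), with Ne = 590.5 / tex_warp
Step 1: Ne = 590.5 / 31 = 19.048
Step 2: sqrt(Ne) = sqrt(19.048) = 4.3644
Step 3: K1 = 41 / 4.3644 = 9.4

9.4


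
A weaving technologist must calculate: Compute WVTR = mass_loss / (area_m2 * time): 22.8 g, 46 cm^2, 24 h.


Formula: WVTR = mass_loss / (area * time)
Step 1: Convert area: 46 cm^2 = 0.0046 m^2
Step 2: WVTR = 22.8 g / (0.0046 m^2 * 24 h)
Step 3: WVTR = 22.8 / 0.1104 = 206.5 g/m^2/h

206.5 g/m^2/h
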